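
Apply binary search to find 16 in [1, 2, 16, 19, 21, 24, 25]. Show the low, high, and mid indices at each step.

Binary search for 16 in [1, 2, 16, 19, 21, 24, 25]:

lo=0, hi=6, mid=3, arr[mid]=19 -> 19 > 16, search left half
lo=0, hi=2, mid=1, arr[mid]=2 -> 2 < 16, search right half
lo=2, hi=2, mid=2, arr[mid]=16 -> Found target at index 2!

Binary search finds 16 at index 2 after 3 comparisons. The search repeatedly halves the search space by comparing with the middle element.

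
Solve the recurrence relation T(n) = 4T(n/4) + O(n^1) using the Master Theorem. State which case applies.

Master Theorem for T(n) = 4T(n/4) + O(n^1):

a = 4, b = 4, c = 1
log_b(a) = log_4(4) = 1.0000

Case 2: c = 1 = log_4(4) = 1.0000
T(n) = O(n^1 log n) = O(n log n)

For T(n) = 4T(n/4) + O(n^1): log_4(4) = 1.0000. This is Case 2 of the Master Theorem (c = log_b(a), equal work at all levels), giving O(n log n).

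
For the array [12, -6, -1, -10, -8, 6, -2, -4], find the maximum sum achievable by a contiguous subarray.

Using Kadane's algorithm on [12, -6, -1, -10, -8, 6, -2, -4]:

Scanning through the array:
Position 1 (value -6): max_ending_here = 6, max_so_far = 12
Position 2 (value -1): max_ending_here = 5, max_so_far = 12
Position 3 (value -10): max_ending_here = -5, max_so_far = 12
Position 4 (value -8): max_ending_here = -8, max_so_far = 12
Position 5 (value 6): max_ending_here = 6, max_so_far = 12
Position 6 (value -2): max_ending_here = 4, max_so_far = 12
Position 7 (value -4): max_ending_here = 0, max_so_far = 12

Maximum subarray: [12]
Maximum sum: 12

The maximum subarray is [12] with sum 12. This subarray runs from index 0 to index 0.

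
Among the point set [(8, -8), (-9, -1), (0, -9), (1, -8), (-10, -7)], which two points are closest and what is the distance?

Computing all pairwise distances among 5 points:

d((8, -8), (-9, -1)) = 18.3848
d((8, -8), (0, -9)) = 8.0623
d((8, -8), (1, -8)) = 7.0
d((8, -8), (-10, -7)) = 18.0278
d((-9, -1), (0, -9)) = 12.0416
d((-9, -1), (1, -8)) = 12.2066
d((-9, -1), (-10, -7)) = 6.0828
d((0, -9), (1, -8)) = 1.4142 <-- minimum
d((0, -9), (-10, -7)) = 10.198
d((1, -8), (-10, -7)) = 11.0454

Closest pair: (0, -9) and (1, -8) with distance 1.4142

The closest pair is (0, -9) and (1, -8) with Euclidean distance 1.4142. For 5 points, brute-force pairwise comparison is shown above. For large n, the divide-and-conquer algorithm (sort by x, recurse on halves, check the dividing strip) achieves O(n log n).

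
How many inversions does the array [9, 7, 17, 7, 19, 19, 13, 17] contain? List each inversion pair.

Finding inversions in [9, 7, 17, 7, 19, 19, 13, 17]:

(0, 1): arr[0]=9 > arr[1]=7
(0, 3): arr[0]=9 > arr[3]=7
(2, 3): arr[2]=17 > arr[3]=7
(2, 6): arr[2]=17 > arr[6]=13
(4, 6): arr[4]=19 > arr[6]=13
(4, 7): arr[4]=19 > arr[7]=17
(5, 6): arr[5]=19 > arr[6]=13
(5, 7): arr[5]=19 > arr[7]=17

Total inversions: 8

The array has 8 inversion(s): (0,1), (0,3), (2,3), (2,6), (4,6), (4,7), (5,6), (5,7). Each pair (i,j) satisfies i < j and arr[i] > arr[j].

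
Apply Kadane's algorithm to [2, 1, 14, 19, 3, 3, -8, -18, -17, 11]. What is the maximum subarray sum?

Using Kadane's algorithm on [2, 1, 14, 19, 3, 3, -8, -18, -17, 11]:

Scanning through the array:
Position 1 (value 1): max_ending_here = 3, max_so_far = 3
Position 2 (value 14): max_ending_here = 17, max_so_far = 17
Position 3 (value 19): max_ending_here = 36, max_so_far = 36
Position 4 (value 3): max_ending_here = 39, max_so_far = 39
Position 5 (value 3): max_ending_here = 42, max_so_far = 42
Position 6 (value -8): max_ending_here = 34, max_so_far = 42
Position 7 (value -18): max_ending_here = 16, max_so_far = 42
Position 8 (value -17): max_ending_here = -1, max_so_far = 42
Position 9 (value 11): max_ending_here = 11, max_so_far = 42

Maximum subarray: [2, 1, 14, 19, 3, 3]
Maximum sum: 42

The maximum subarray is [2, 1, 14, 19, 3, 3] with sum 42. This subarray runs from index 0 to index 5.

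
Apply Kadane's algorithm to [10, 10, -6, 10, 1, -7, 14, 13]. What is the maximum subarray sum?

Using Kadane's algorithm on [10, 10, -6, 10, 1, -7, 14, 13]:

Scanning through the array:
Position 1 (value 10): max_ending_here = 20, max_so_far = 20
Position 2 (value -6): max_ending_here = 14, max_so_far = 20
Position 3 (value 10): max_ending_here = 24, max_so_far = 24
Position 4 (value 1): max_ending_here = 25, max_so_far = 25
Position 5 (value -7): max_ending_here = 18, max_so_far = 25
Position 6 (value 14): max_ending_here = 32, max_so_far = 32
Position 7 (value 13): max_ending_here = 45, max_so_far = 45

Maximum subarray: [10, 10, -6, 10, 1, -7, 14, 13]
Maximum sum: 45

The maximum subarray is [10, 10, -6, 10, 1, -7, 14, 13] with sum 45. This subarray runs from index 0 to index 7.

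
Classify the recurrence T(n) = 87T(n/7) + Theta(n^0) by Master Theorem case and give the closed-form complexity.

Master Theorem for T(n) = 87T(n/7) + O(n^0):

a = 87, b = 7, c = 0
log_b(a) = log_7(87) = 2.2950

Case 1: c = 0 < log_7(87) = 2.2950
T(n) = O(n^(log_7 87))

For T(n) = 87T(n/7) + O(n^0): log_7(87) = 2.2950. This is Case 1 of the Master Theorem (c < log_b(a), work dominated by leaves), giving O(n^(log_7 87)).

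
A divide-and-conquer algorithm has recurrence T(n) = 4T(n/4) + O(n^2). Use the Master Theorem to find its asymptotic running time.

Master Theorem for T(n) = 4T(n/4) + O(n^2):

a = 4, b = 4, c = 2
log_b(a) = log_4(4) = 1.0000

Case 3: c = 2 > log_4(4) = 1.0000
T(n) = O(n^2) = O(n^2)

For T(n) = 4T(n/4) + O(n^2): log_4(4) = 1.0000. This is Case 3 of the Master Theorem (c > log_b(a), work dominated by root), giving O(n^2).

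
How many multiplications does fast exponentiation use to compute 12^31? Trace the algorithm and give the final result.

Computing 12^31 by squaring (build up from 12^1; each line after the first costs one multiplication):

12^1 = 12
12^2 = (12^1)^2 = 12^2 = 144
12^3 = 12 * 12^2 = 12 * 144 = 1728
12^6 = (12^3)^2 = 1728^2 = 2985984
12^7 = 12 * 12^6 = 12 * 2985984 = 35831808
12^14 = (12^7)^2 = 35831808^2 = 1283918464548864
12^15 = 12 * 12^14 = 12 * 1283918464548864 = 15407021574586368
12^30 = (12^15)^2 = 15407021574586368^2 = 237376313799769806328950291431424
12^31 = 12 * 12^30 = 12 * 237376313799769806328950291431424 = 2848515765597237675947403497177088

Result: 2848515765597237675947403497177088
Multiplications needed: 8 (8 lines after 12^1)

12^31 = 2848515765597237675947403497177088. Using exponentiation by squaring, this requires 8 multiplications. The key idea: if the exponent is even, square the half-power; if odd, multiply by the base once.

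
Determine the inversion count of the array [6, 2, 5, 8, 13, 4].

Finding inversions in [6, 2, 5, 8, 13, 4]:

(0, 1): arr[0]=6 > arr[1]=2
(0, 2): arr[0]=6 > arr[2]=5
(0, 5): arr[0]=6 > arr[5]=4
(2, 5): arr[2]=5 > arr[5]=4
(3, 5): arr[3]=8 > arr[5]=4
(4, 5): arr[4]=13 > arr[5]=4

Total inversions: 6

The array has 6 inversion(s): (0,1), (0,2), (0,5), (2,5), (3,5), (4,5). Each pair (i,j) satisfies i < j and arr[i] > arr[j].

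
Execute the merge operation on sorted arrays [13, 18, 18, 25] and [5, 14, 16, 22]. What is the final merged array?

Merging process:

Compare 13 vs 5: take 5 from right. Merged: [5]
Compare 13 vs 14: take 13 from left. Merged: [5, 13]
Compare 18 vs 14: take 14 from right. Merged: [5, 13, 14]
Compare 18 vs 16: take 16 from right. Merged: [5, 13, 14, 16]
Compare 18 vs 22: take 18 from left. Merged: [5, 13, 14, 16, 18]
Compare 18 vs 22: take 18 from left. Merged: [5, 13, 14, 16, 18, 18]
Compare 25 vs 22: take 22 from right. Merged: [5, 13, 14, 16, 18, 18, 22]
Append remaining from left: [25]. Merged: [5, 13, 14, 16, 18, 18, 22, 25]

Final merged array: [5, 13, 14, 16, 18, 18, 22, 25]
Total comparisons: 7

The merged array is [5, 13, 14, 16, 18, 18, 22, 25], requiring 7 comparisons. The merge step runs in O(n) time where n is the total number of elements.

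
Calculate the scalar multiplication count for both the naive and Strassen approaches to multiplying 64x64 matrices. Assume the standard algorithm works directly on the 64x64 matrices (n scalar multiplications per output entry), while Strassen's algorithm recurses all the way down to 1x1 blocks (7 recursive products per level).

Matrix multiplication for 64x64 matrices:

Standard algorithm: 64^3 = 262144 multiplications
Strassen's algorithm: 7^(log2(64)) = 7^6 = 117649 multiplications
Savings: 262144 - 117649 = 144495 multiplications

Standard: 262144 multiplications (64^3). Strassen: 117649 multiplications (7^6). Strassen reduces 8 recursive multiplications to 7 at each level.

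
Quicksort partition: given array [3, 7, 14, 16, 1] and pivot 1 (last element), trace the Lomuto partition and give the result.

Lomuto partition with pivot = 1:

Initial array: [3, 7, 14, 16, 1]

arr[0]=3 > 1: no swap
arr[1]=7 > 1: no swap
arr[2]=14 > 1: no swap
arr[3]=16 > 1: no swap

Place pivot at position 0: [1, 7, 14, 16, 3]
Pivot position: 0

After partitioning with pivot 1, the array becomes [1, 7, 14, 16, 3]. The pivot is placed at index 0. All elements to the left of the pivot are <= 1, and all elements to the right are > 1.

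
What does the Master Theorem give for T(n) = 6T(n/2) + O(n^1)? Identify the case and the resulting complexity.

Master Theorem for T(n) = 6T(n/2) + O(n^1):

a = 6, b = 2, c = 1
log_b(a) = log_2(6) = 2.5850

Case 1: c = 1 < log_2(6) = 2.5850
T(n) = O(n^(log_2 6))

For T(n) = 6T(n/2) + O(n^1): log_2(6) = 2.5850. This is Case 1 of the Master Theorem (c < log_b(a), work dominated by leaves), giving O(n^(log_2 6)).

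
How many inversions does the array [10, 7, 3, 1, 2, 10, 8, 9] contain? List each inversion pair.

Finding inversions in [10, 7, 3, 1, 2, 10, 8, 9]:

(0, 1): arr[0]=10 > arr[1]=7
(0, 2): arr[0]=10 > arr[2]=3
(0, 3): arr[0]=10 > arr[3]=1
(0, 4): arr[0]=10 > arr[4]=2
(0, 6): arr[0]=10 > arr[6]=8
(0, 7): arr[0]=10 > arr[7]=9
(1, 2): arr[1]=7 > arr[2]=3
(1, 3): arr[1]=7 > arr[3]=1
(1, 4): arr[1]=7 > arr[4]=2
(2, 3): arr[2]=3 > arr[3]=1
(2, 4): arr[2]=3 > arr[4]=2
(5, 6): arr[5]=10 > arr[6]=8
(5, 7): arr[5]=10 > arr[7]=9

Total inversions: 13

The array has 13 inversion(s): (0,1), (0,2), (0,3), (0,4), (0,6), (0,7), (1,2), (1,3), (1,4), (2,3), (2,4), (5,6), (5,7). Each pair (i,j) satisfies i < j and arr[i] > arr[j].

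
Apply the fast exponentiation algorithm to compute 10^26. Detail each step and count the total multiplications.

Computing 10^26 by squaring (build up from 10^1; each line after the first costs one multiplication):

10^1 = 10
10^2 = (10^1)^2 = 10^2 = 100
10^3 = 10 * 10^2 = 10 * 100 = 1000
10^6 = (10^3)^2 = 1000^2 = 1000000
10^12 = (10^6)^2 = 1000000^2 = 1000000000000
10^13 = 10 * 10^12 = 10 * 1000000000000 = 10000000000000
10^26 = (10^13)^2 = 10000000000000^2 = 100000000000000000000000000

Result: 100000000000000000000000000
Multiplications needed: 6 (6 lines after 10^1)

10^26 = 100000000000000000000000000. Using exponentiation by squaring, this requires 6 multiplications. The key idea: if the exponent is even, square the half-power; if odd, multiply by the base once.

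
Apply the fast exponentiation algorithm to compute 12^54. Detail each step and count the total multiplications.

Computing 12^54 by squaring (build up from 12^1; each line after the first costs one multiplication):

12^1 = 12
12^2 = (12^1)^2 = 12^2 = 144
12^3 = 12 * 12^2 = 12 * 144 = 1728
12^6 = (12^3)^2 = 1728^2 = 2985984
12^12 = (12^6)^2 = 2985984^2 = 8916100448256
12^13 = 12 * 12^12 = 12 * 8916100448256 = 106993205379072
12^26 = (12^13)^2 = 106993205379072^2 = 11447545997288281555215581184
12^27 = 12 * 12^26 = 12 * 11447545997288281555215581184 = 137370551967459378662586974208
12^54 = (12^27)^2 = 137370551967459378662586974208^2 = 18870668547844457769972080826950345531368943638112857227264

Result: 18870668547844457769972080826950345531368943638112857227264
Multiplications needed: 8 (8 lines after 12^1)

12^54 = 18870668547844457769972080826950345531368943638112857227264. Using exponentiation by squaring, this requires 8 multiplications. The key idea: if the exponent is even, square the half-power; if odd, multiply by the base once.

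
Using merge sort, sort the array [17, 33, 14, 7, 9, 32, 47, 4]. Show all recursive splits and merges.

Merge sort trace:

Split: [17, 33, 14, 7, 9, 32, 47, 4] -> [17, 33, 14, 7] and [9, 32, 47, 4]
  Split: [17, 33, 14, 7] -> [17, 33] and [14, 7]
    Split: [17, 33] -> [17] and [33]
    Merge: [17] + [33] -> [17, 33]
    Split: [14, 7] -> [14] and [7]
    Merge: [14] + [7] -> [7, 14]
  Merge: [17, 33] + [7, 14] -> [7, 14, 17, 33]
  Split: [9, 32, 47, 4] -> [9, 32] and [47, 4]
    Split: [9, 32] -> [9] and [32]
    Merge: [9] + [32] -> [9, 32]
    Split: [47, 4] -> [47] and [4]
    Merge: [47] + [4] -> [4, 47]
  Merge: [9, 32] + [4, 47] -> [4, 9, 32, 47]
Merge: [7, 14, 17, 33] + [4, 9, 32, 47] -> [4, 7, 9, 14, 17, 32, 33, 47]

Final sorted array: [4, 7, 9, 14, 17, 32, 33, 47]

The merge sort proceeds by recursively splitting the array and merging sorted halves.
After all merges, the sorted array is [4, 7, 9, 14, 17, 32, 33, 47].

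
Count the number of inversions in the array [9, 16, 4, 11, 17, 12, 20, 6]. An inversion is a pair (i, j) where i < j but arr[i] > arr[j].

Finding inversions in [9, 16, 4, 11, 17, 12, 20, 6]:

(0, 2): arr[0]=9 > arr[2]=4
(0, 7): arr[0]=9 > arr[7]=6
(1, 2): arr[1]=16 > arr[2]=4
(1, 3): arr[1]=16 > arr[3]=11
(1, 5): arr[1]=16 > arr[5]=12
(1, 7): arr[1]=16 > arr[7]=6
(3, 7): arr[3]=11 > arr[7]=6
(4, 5): arr[4]=17 > arr[5]=12
(4, 7): arr[4]=17 > arr[7]=6
(5, 7): arr[5]=12 > arr[7]=6
(6, 7): arr[6]=20 > arr[7]=6

Total inversions: 11

The array has 11 inversion(s): (0,2), (0,7), (1,2), (1,3), (1,5), (1,7), (3,7), (4,5), (4,7), (5,7), (6,7). Each pair (i,j) satisfies i < j and arr[i] > arr[j].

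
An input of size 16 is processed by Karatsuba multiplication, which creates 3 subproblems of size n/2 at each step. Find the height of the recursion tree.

For divide and conquer with division factor 2:

Problem sizes at each level:
Level 0: 16
Level 1: 8
Level 2: 4
Level 3: 2
Level 4: 1

The root is level 0 and the size-1 base case is level 4 (the tree spans levels 0 through 4, i.e. 5 levels counting the root), so the depth is the number of divisions: log_2(16) = 4

The recursion tree depth is log_2(16) = 4. At each level, the problem size is divided by 2, so it takes 4 divisions to reduce to a base case of size 1. The algorithm makes 3 recursive calls at each level.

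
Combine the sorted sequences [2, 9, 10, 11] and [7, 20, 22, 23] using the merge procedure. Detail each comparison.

Merging process:

Compare 2 vs 7: take 2 from left. Merged: [2]
Compare 9 vs 7: take 7 from right. Merged: [2, 7]
Compare 9 vs 20: take 9 from left. Merged: [2, 7, 9]
Compare 10 vs 20: take 10 from left. Merged: [2, 7, 9, 10]
Compare 11 vs 20: take 11 from left. Merged: [2, 7, 9, 10, 11]
Append remaining from right: [20, 22, 23]. Merged: [2, 7, 9, 10, 11, 20, 22, 23]

Final merged array: [2, 7, 9, 10, 11, 20, 22, 23]
Total comparisons: 5

The merged array is [2, 7, 9, 10, 11, 20, 22, 23], requiring 5 comparisons. The merge step runs in O(n) time where n is the total number of elements.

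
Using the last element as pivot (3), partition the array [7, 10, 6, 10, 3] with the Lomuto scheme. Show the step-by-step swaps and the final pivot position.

Lomuto partition with pivot = 3:

Initial array: [7, 10, 6, 10, 3]

arr[0]=7 > 3: no swap
arr[1]=10 > 3: no swap
arr[2]=6 > 3: no swap
arr[3]=10 > 3: no swap

Place pivot at position 0: [3, 10, 6, 10, 7]
Pivot position: 0

After partitioning with pivot 3, the array becomes [3, 10, 6, 10, 7]. The pivot is placed at index 0. All elements to the left of the pivot are <= 3, and all elements to the right are > 3.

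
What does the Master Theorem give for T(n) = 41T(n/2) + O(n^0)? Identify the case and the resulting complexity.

Master Theorem for T(n) = 41T(n/2) + O(n^0):

a = 41, b = 2, c = 0
log_b(a) = log_2(41) = 5.3576

Case 1: c = 0 < log_2(41) = 5.3576
T(n) = O(n^(log_2 41))

For T(n) = 41T(n/2) + O(n^0): log_2(41) = 5.3576. This is Case 1 of the Master Theorem (c < log_b(a), work dominated by leaves), giving O(n^(log_2 41)).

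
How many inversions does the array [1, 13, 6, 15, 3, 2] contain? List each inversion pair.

Finding inversions in [1, 13, 6, 15, 3, 2]:

(1, 2): arr[1]=13 > arr[2]=6
(1, 4): arr[1]=13 > arr[4]=3
(1, 5): arr[1]=13 > arr[5]=2
(2, 4): arr[2]=6 > arr[4]=3
(2, 5): arr[2]=6 > arr[5]=2
(3, 4): arr[3]=15 > arr[4]=3
(3, 5): arr[3]=15 > arr[5]=2
(4, 5): arr[4]=3 > arr[5]=2

Total inversions: 8

The array has 8 inversion(s): (1,2), (1,4), (1,5), (2,4), (2,5), (3,4), (3,5), (4,5). Each pair (i,j) satisfies i < j and arr[i] > arr[j].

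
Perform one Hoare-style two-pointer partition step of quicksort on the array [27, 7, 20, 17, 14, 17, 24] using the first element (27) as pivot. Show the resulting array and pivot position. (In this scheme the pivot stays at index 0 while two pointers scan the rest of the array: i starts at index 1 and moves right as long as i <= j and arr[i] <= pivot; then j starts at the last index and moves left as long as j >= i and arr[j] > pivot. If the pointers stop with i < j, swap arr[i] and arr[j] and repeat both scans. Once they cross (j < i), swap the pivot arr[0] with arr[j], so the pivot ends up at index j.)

Hoare-style two-pointer partition with pivot = 27:

Initial array: [27, 7, 20, 17, 14, 17, 24]

Pointers start at i = 1, j = 6.
i ends at 7, j ends at 6: the pointers have crossed (j < i), so scanning stops.

Swap pivot arr[0] with arr[6] to place pivot at position 6: [24, 7, 20, 17, 14, 17, 27]
Pivot position: 6

After partitioning with pivot 27, the array becomes [24, 7, 20, 17, 14, 17, 27]. The pivot is placed at index 6. All elements to the left of the pivot are <= 27, and all elements to the right are > 27.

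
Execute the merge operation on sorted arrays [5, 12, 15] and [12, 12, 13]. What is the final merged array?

Merging process:

Compare 5 vs 12: take 5 from left. Merged: [5]
Compare 12 vs 12: take 12 from left. Merged: [5, 12]
Compare 15 vs 12: take 12 from right. Merged: [5, 12, 12]
Compare 15 vs 12: take 12 from right. Merged: [5, 12, 12, 12]
Compare 15 vs 13: take 13 from right. Merged: [5, 12, 12, 12, 13]
Append remaining from left: [15]. Merged: [5, 12, 12, 12, 13, 15]

Final merged array: [5, 12, 12, 12, 13, 15]
Total comparisons: 5

The merged array is [5, 12, 12, 12, 13, 15], requiring 5 comparisons. The merge step runs in O(n) time where n is the total number of elements.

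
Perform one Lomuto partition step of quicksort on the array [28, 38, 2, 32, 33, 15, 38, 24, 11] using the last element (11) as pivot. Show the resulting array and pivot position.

Lomuto partition with pivot = 11:

Initial array: [28, 38, 2, 32, 33, 15, 38, 24, 11]

arr[0]=28 > 11: no swap
arr[1]=38 > 11: no swap
arr[2]=2 <= 11: swap with position 0, array becomes [2, 38, 28, 32, 33, 15, 38, 24, 11]
arr[3]=32 > 11: no swap
arr[4]=33 > 11: no swap
arr[5]=15 > 11: no swap
arr[6]=38 > 11: no swap
arr[7]=24 > 11: no swap

Place pivot at position 1: [2, 11, 28, 32, 33, 15, 38, 24, 38]
Pivot position: 1

After partitioning with pivot 11, the array becomes [2, 11, 28, 32, 33, 15, 38, 24, 38]. The pivot is placed at index 1. All elements to the left of the pivot are <= 11, and all elements to the right are > 11.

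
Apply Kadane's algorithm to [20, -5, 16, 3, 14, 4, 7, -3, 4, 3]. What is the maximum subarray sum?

Using Kadane's algorithm on [20, -5, 16, 3, 14, 4, 7, -3, 4, 3]:

Scanning through the array:
Position 1 (value -5): max_ending_here = 15, max_so_far = 20
Position 2 (value 16): max_ending_here = 31, max_so_far = 31
Position 3 (value 3): max_ending_here = 34, max_so_far = 34
Position 4 (value 14): max_ending_here = 48, max_so_far = 48
Position 5 (value 4): max_ending_here = 52, max_so_far = 52
Position 6 (value 7): max_ending_here = 59, max_so_far = 59
Position 7 (value -3): max_ending_here = 56, max_so_far = 59
Position 8 (value 4): max_ending_here = 60, max_so_far = 60
Position 9 (value 3): max_ending_here = 63, max_so_far = 63

Maximum subarray: [20, -5, 16, 3, 14, 4, 7, -3, 4, 3]
Maximum sum: 63

The maximum subarray is [20, -5, 16, 3, 14, 4, 7, -3, 4, 3] with sum 63. This subarray runs from index 0 to index 9.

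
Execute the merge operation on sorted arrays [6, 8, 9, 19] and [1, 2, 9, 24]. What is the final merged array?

Merging process:

Compare 6 vs 1: take 1 from right. Merged: [1]
Compare 6 vs 2: take 2 from right. Merged: [1, 2]
Compare 6 vs 9: take 6 from left. Merged: [1, 2, 6]
Compare 8 vs 9: take 8 from left. Merged: [1, 2, 6, 8]
Compare 9 vs 9: take 9 from left. Merged: [1, 2, 6, 8, 9]
Compare 19 vs 9: take 9 from right. Merged: [1, 2, 6, 8, 9, 9]
Compare 19 vs 24: take 19 from left. Merged: [1, 2, 6, 8, 9, 9, 19]
Append remaining from right: [24]. Merged: [1, 2, 6, 8, 9, 9, 19, 24]

Final merged array: [1, 2, 6, 8, 9, 9, 19, 24]
Total comparisons: 7

The merged array is [1, 2, 6, 8, 9, 9, 19, 24], requiring 7 comparisons. The merge step runs in O(n) time where n is the total number of elements.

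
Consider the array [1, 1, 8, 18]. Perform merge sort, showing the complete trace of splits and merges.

Merge sort trace:

Split: [1, 1, 8, 18] -> [1, 1] and [8, 18]
  Split: [1, 1] -> [1] and [1]
  Merge: [1] + [1] -> [1, 1]
  Split: [8, 18] -> [8] and [18]
  Merge: [8] + [18] -> [8, 18]
Merge: [1, 1] + [8, 18] -> [1, 1, 8, 18]

Final sorted array: [1, 1, 8, 18]

The merge sort proceeds by recursively splitting the array and merging sorted halves.
After all merges, the sorted array is [1, 1, 8, 18].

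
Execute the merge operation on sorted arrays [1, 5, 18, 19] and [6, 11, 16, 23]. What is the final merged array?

Merging process:

Compare 1 vs 6: take 1 from left. Merged: [1]
Compare 5 vs 6: take 5 from left. Merged: [1, 5]
Compare 18 vs 6: take 6 from right. Merged: [1, 5, 6]
Compare 18 vs 11: take 11 from right. Merged: [1, 5, 6, 11]
Compare 18 vs 16: take 16 from right. Merged: [1, 5, 6, 11, 16]
Compare 18 vs 23: take 18 from left. Merged: [1, 5, 6, 11, 16, 18]
Compare 19 vs 23: take 19 from left. Merged: [1, 5, 6, 11, 16, 18, 19]
Append remaining from right: [23]. Merged: [1, 5, 6, 11, 16, 18, 19, 23]

Final merged array: [1, 5, 6, 11, 16, 18, 19, 23]
Total comparisons: 7

The merged array is [1, 5, 6, 11, 16, 18, 19, 23], requiring 7 comparisons. The merge step runs in O(n) time where n is the total number of elements.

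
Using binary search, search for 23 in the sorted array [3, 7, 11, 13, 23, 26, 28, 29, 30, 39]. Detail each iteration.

Binary search for 23 in [3, 7, 11, 13, 23, 26, 28, 29, 30, 39]:

lo=0, hi=9, mid=4, arr[mid]=23 -> Found target at index 4!

Binary search finds 23 at index 4 after 1 comparisons. The search repeatedly halves the search space by comparing with the middle element.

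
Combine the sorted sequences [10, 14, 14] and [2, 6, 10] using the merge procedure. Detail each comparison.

Merging process:

Compare 10 vs 2: take 2 from right. Merged: [2]
Compare 10 vs 6: take 6 from right. Merged: [2, 6]
Compare 10 vs 10: take 10 from left. Merged: [2, 6, 10]
Compare 14 vs 10: take 10 from right. Merged: [2, 6, 10, 10]
Append remaining from left: [14, 14]. Merged: [2, 6, 10, 10, 14, 14]

Final merged array: [2, 6, 10, 10, 14, 14]
Total comparisons: 4

The merged array is [2, 6, 10, 10, 14, 14], requiring 4 comparisons. The merge step runs in O(n) time where n is the total number of elements.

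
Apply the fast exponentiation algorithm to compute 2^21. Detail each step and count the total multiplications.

Computing 2^21 by squaring (build up from 2^1; each line after the first costs one multiplication):

2^1 = 2
2^2 = (2^1)^2 = 2^2 = 4
2^4 = (2^2)^2 = 4^2 = 16
2^5 = 2 * 2^4 = 2 * 16 = 32
2^10 = (2^5)^2 = 32^2 = 1024
2^20 = (2^10)^2 = 1024^2 = 1048576
2^21 = 2 * 2^20 = 2 * 1048576 = 2097152

Result: 2097152
Multiplications needed: 6 (6 lines after 2^1)

2^21 = 2097152. Using exponentiation by squaring, this requires 6 multiplications. The key idea: if the exponent is even, square the half-power; if odd, multiply by the base once.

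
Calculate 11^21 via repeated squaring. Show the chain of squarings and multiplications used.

Computing 11^21 by squaring (build up from 11^1; each line after the first costs one multiplication):

11^1 = 11
11^2 = (11^1)^2 = 11^2 = 121
11^4 = (11^2)^2 = 121^2 = 14641
11^5 = 11 * 11^4 = 11 * 14641 = 161051
11^10 = (11^5)^2 = 161051^2 = 25937424601
11^20 = (11^10)^2 = 25937424601^2 = 672749994932560009201
11^21 = 11 * 11^20 = 11 * 672749994932560009201 = 7400249944258160101211

Result: 7400249944258160101211
Multiplications needed: 6 (6 lines after 11^1)

11^21 = 7400249944258160101211. Using exponentiation by squaring, this requires 6 multiplications. The key idea: if the exponent is even, square the half-power; if odd, multiply by the base once.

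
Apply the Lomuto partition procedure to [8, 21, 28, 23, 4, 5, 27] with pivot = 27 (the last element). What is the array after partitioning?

Lomuto partition with pivot = 27:

Initial array: [8, 21, 28, 23, 4, 5, 27]

arr[0]=8 <= 27: swap with position 0, array becomes [8, 21, 28, 23, 4, 5, 27]
arr[1]=21 <= 27: swap with position 1, array becomes [8, 21, 28, 23, 4, 5, 27]
arr[2]=28 > 27: no swap
arr[3]=23 <= 27: swap with position 2, array becomes [8, 21, 23, 28, 4, 5, 27]
arr[4]=4 <= 27: swap with position 3, array becomes [8, 21, 23, 4, 28, 5, 27]
arr[5]=5 <= 27: swap with position 4, array becomes [8, 21, 23, 4, 5, 28, 27]

Place pivot at position 5: [8, 21, 23, 4, 5, 27, 28]
Pivot position: 5

After partitioning with pivot 27, the array becomes [8, 21, 23, 4, 5, 27, 28]. The pivot is placed at index 5. All elements to the left of the pivot are <= 27, and all elements to the right are > 27.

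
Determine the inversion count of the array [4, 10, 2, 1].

Finding inversions in [4, 10, 2, 1]:

(0, 2): arr[0]=4 > arr[2]=2
(0, 3): arr[0]=4 > arr[3]=1
(1, 2): arr[1]=10 > arr[2]=2
(1, 3): arr[1]=10 > arr[3]=1
(2, 3): arr[2]=2 > arr[3]=1

Total inversions: 5

The array has 5 inversion(s): (0,2), (0,3), (1,2), (1,3), (2,3). Each pair (i,j) satisfies i < j and arr[i] > arr[j].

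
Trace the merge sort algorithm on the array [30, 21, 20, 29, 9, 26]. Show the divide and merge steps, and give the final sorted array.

Merge sort trace:

Split: [30, 21, 20, 29, 9, 26] -> [30, 21, 20] and [29, 9, 26]
  Split: [30, 21, 20] -> [30] and [21, 20]
    Split: [21, 20] -> [21] and [20]
    Merge: [21] + [20] -> [20, 21]
  Merge: [30] + [20, 21] -> [20, 21, 30]
  Split: [29, 9, 26] -> [29] and [9, 26]
    Split: [9, 26] -> [9] and [26]
    Merge: [9] + [26] -> [9, 26]
  Merge: [29] + [9, 26] -> [9, 26, 29]
Merge: [20, 21, 30] + [9, 26, 29] -> [9, 20, 21, 26, 29, 30]

Final sorted array: [9, 20, 21, 26, 29, 30]

The merge sort proceeds by recursively splitting the array and merging sorted halves.
After all merges, the sorted array is [9, 20, 21, 26, 29, 30].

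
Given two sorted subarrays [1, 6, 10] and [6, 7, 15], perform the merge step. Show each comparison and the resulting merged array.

Merging process:

Compare 1 vs 6: take 1 from left. Merged: [1]
Compare 6 vs 6: take 6 from left. Merged: [1, 6]
Compare 10 vs 6: take 6 from right. Merged: [1, 6, 6]
Compare 10 vs 7: take 7 from right. Merged: [1, 6, 6, 7]
Compare 10 vs 15: take 10 from left. Merged: [1, 6, 6, 7, 10]
Append remaining from right: [15]. Merged: [1, 6, 6, 7, 10, 15]

Final merged array: [1, 6, 6, 7, 10, 15]
Total comparisons: 5

The merged array is [1, 6, 6, 7, 10, 15], requiring 5 comparisons. The merge step runs in O(n) time where n is the total number of elements.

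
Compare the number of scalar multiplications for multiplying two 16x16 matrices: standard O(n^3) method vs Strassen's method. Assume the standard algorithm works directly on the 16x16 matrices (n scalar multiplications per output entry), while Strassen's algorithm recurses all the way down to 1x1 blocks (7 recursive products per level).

Matrix multiplication for 16x16 matrices:

Standard algorithm: 16^3 = 4096 multiplications
Strassen's algorithm: 7^(log2(16)) = 7^4 = 2401 multiplications
Savings: 4096 - 2401 = 1695 multiplications

Standard: 4096 multiplications (16^3). Strassen: 2401 multiplications (7^4). Strassen reduces 8 recursive multiplications to 7 at each level.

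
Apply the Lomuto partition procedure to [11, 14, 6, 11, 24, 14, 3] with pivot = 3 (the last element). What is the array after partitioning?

Lomuto partition with pivot = 3:

Initial array: [11, 14, 6, 11, 24, 14, 3]

arr[0]=11 > 3: no swap
arr[1]=14 > 3: no swap
arr[2]=6 > 3: no swap
arr[3]=11 > 3: no swap
arr[4]=24 > 3: no swap
arr[5]=14 > 3: no swap

Place pivot at position 0: [3, 14, 6, 11, 24, 14, 11]
Pivot position: 0

After partitioning with pivot 3, the array becomes [3, 14, 6, 11, 24, 14, 11]. The pivot is placed at index 0. All elements to the left of the pivot are <= 3, and all elements to the right are > 3.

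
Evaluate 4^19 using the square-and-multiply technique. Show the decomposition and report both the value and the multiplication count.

Computing 4^19 by squaring (build up from 4^1; each line after the first costs one multiplication):

4^1 = 4
4^2 = (4^1)^2 = 4^2 = 16
4^4 = (4^2)^2 = 16^2 = 256
4^8 = (4^4)^2 = 256^2 = 65536
4^9 = 4 * 4^8 = 4 * 65536 = 262144
4^18 = (4^9)^2 = 262144^2 = 68719476736
4^19 = 4 * 4^18 = 4 * 68719476736 = 274877906944

Result: 274877906944
Multiplications needed: 6 (6 lines after 4^1)

4^19 = 274877906944. Using exponentiation by squaring, this requires 6 multiplications. The key idea: if the exponent is even, square the half-power; if odd, multiply by the base once.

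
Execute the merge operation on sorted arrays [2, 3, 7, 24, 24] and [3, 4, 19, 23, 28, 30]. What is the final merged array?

Merging process:

Compare 2 vs 3: take 2 from left. Merged: [2]
Compare 3 vs 3: take 3 from left. Merged: [2, 3]
Compare 7 vs 3: take 3 from right. Merged: [2, 3, 3]
Compare 7 vs 4: take 4 from right. Merged: [2, 3, 3, 4]
Compare 7 vs 19: take 7 from left. Merged: [2, 3, 3, 4, 7]
Compare 24 vs 19: take 19 from right. Merged: [2, 3, 3, 4, 7, 19]
Compare 24 vs 23: take 23 from right. Merged: [2, 3, 3, 4, 7, 19, 23]
Compare 24 vs 28: take 24 from left. Merged: [2, 3, 3, 4, 7, 19, 23, 24]
Compare 24 vs 28: take 24 from left. Merged: [2, 3, 3, 4, 7, 19, 23, 24, 24]
Append remaining from right: [28, 30]. Merged: [2, 3, 3, 4, 7, 19, 23, 24, 24, 28, 30]

Final merged array: [2, 3, 3, 4, 7, 19, 23, 24, 24, 28, 30]
Total comparisons: 9

The merged array is [2, 3, 3, 4, 7, 19, 23, 24, 24, 28, 30], requiring 9 comparisons. The merge step runs in O(n) time where n is the total number of elements.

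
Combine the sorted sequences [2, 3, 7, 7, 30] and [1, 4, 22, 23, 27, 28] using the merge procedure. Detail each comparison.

Merging process:

Compare 2 vs 1: take 1 from right. Merged: [1]
Compare 2 vs 4: take 2 from left. Merged: [1, 2]
Compare 3 vs 4: take 3 from left. Merged: [1, 2, 3]
Compare 7 vs 4: take 4 from right. Merged: [1, 2, 3, 4]
Compare 7 vs 22: take 7 from left. Merged: [1, 2, 3, 4, 7]
Compare 7 vs 22: take 7 from left. Merged: [1, 2, 3, 4, 7, 7]
Compare 30 vs 22: take 22 from right. Merged: [1, 2, 3, 4, 7, 7, 22]
Compare 30 vs 23: take 23 from right. Merged: [1, 2, 3, 4, 7, 7, 22, 23]
Compare 30 vs 27: take 27 from right. Merged: [1, 2, 3, 4, 7, 7, 22, 23, 27]
Compare 30 vs 28: take 28 from right. Merged: [1, 2, 3, 4, 7, 7, 22, 23, 27, 28]
Append remaining from left: [30]. Merged: [1, 2, 3, 4, 7, 7, 22, 23, 27, 28, 30]

Final merged array: [1, 2, 3, 4, 7, 7, 22, 23, 27, 28, 30]
Total comparisons: 10

The merged array is [1, 2, 3, 4, 7, 7, 22, 23, 27, 28, 30], requiring 10 comparisons. The merge step runs in O(n) time where n is the total number of elements.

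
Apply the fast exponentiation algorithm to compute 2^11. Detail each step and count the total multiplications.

Computing 2^11 by squaring (build up from 2^1; each line after the first costs one multiplication):

2^1 = 2
2^2 = (2^1)^2 = 2^2 = 4
2^4 = (2^2)^2 = 4^2 = 16
2^5 = 2 * 2^4 = 2 * 16 = 32
2^10 = (2^5)^2 = 32^2 = 1024
2^11 = 2 * 2^10 = 2 * 1024 = 2048

Result: 2048
Multiplications needed: 5 (5 lines after 2^1)

2^11 = 2048. Using exponentiation by squaring, this requires 5 multiplications. The key idea: if the exponent is even, square the half-power; if odd, multiply by the base once.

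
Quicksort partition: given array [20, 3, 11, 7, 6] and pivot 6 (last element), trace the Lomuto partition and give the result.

Lomuto partition with pivot = 6:

Initial array: [20, 3, 11, 7, 6]

arr[0]=20 > 6: no swap
arr[1]=3 <= 6: swap with position 0, array becomes [3, 20, 11, 7, 6]
arr[2]=11 > 6: no swap
arr[3]=7 > 6: no swap

Place pivot at position 1: [3, 6, 11, 7, 20]
Pivot position: 1

After partitioning with pivot 6, the array becomes [3, 6, 11, 7, 20]. The pivot is placed at index 1. All elements to the left of the pivot are <= 6, and all elements to the right are > 6.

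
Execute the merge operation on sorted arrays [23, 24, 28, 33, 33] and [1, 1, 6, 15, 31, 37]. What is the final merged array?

Merging process:

Compare 23 vs 1: take 1 from right. Merged: [1]
Compare 23 vs 1: take 1 from right. Merged: [1, 1]
Compare 23 vs 6: take 6 from right. Merged: [1, 1, 6]
Compare 23 vs 15: take 15 from right. Merged: [1, 1, 6, 15]
Compare 23 vs 31: take 23 from left. Merged: [1, 1, 6, 15, 23]
Compare 24 vs 31: take 24 from left. Merged: [1, 1, 6, 15, 23, 24]
Compare 28 vs 31: take 28 from left. Merged: [1, 1, 6, 15, 23, 24, 28]
Compare 33 vs 31: take 31 from right. Merged: [1, 1, 6, 15, 23, 24, 28, 31]
Compare 33 vs 37: take 33 from left. Merged: [1, 1, 6, 15, 23, 24, 28, 31, 33]
Compare 33 vs 37: take 33 from left. Merged: [1, 1, 6, 15, 23, 24, 28, 31, 33, 33]
Append remaining from right: [37]. Merged: [1, 1, 6, 15, 23, 24, 28, 31, 33, 33, 37]

Final merged array: [1, 1, 6, 15, 23, 24, 28, 31, 33, 33, 37]
Total comparisons: 10

The merged array is [1, 1, 6, 15, 23, 24, 28, 31, 33, 33, 37], requiring 10 comparisons. The merge step runs in O(n) time where n is the total number of elements.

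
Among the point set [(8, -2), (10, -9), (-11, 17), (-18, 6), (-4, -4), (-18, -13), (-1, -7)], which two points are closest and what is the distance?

Computing all pairwise distances among 7 points:

d((8, -2), (10, -9)) = 7.2801
d((8, -2), (-11, 17)) = 26.8701
d((8, -2), (-18, 6)) = 27.2029
d((8, -2), (-4, -4)) = 12.1655
d((8, -2), (-18, -13)) = 28.2312
d((8, -2), (-1, -7)) = 10.2956
d((10, -9), (-11, 17)) = 33.4215
d((10, -9), (-18, 6)) = 31.7648
d((10, -9), (-4, -4)) = 14.8661
d((10, -9), (-18, -13)) = 28.2843
d((10, -9), (-1, -7)) = 11.1803
d((-11, 17), (-18, 6)) = 13.0384
d((-11, 17), (-4, -4)) = 22.1359
d((-11, 17), (-18, -13)) = 30.8058
d((-11, 17), (-1, -7)) = 26.0
d((-18, 6), (-4, -4)) = 17.2047
d((-18, 6), (-18, -13)) = 19.0
d((-18, 6), (-1, -7)) = 21.4009
d((-4, -4), (-18, -13)) = 16.6433
d((-4, -4), (-1, -7)) = 4.2426 <-- minimum
d((-18, -13), (-1, -7)) = 18.0278

Closest pair: (-4, -4) and (-1, -7) with distance 4.2426

The closest pair is (-4, -4) and (-1, -7) with Euclidean distance 4.2426. For 7 points, brute-force pairwise comparison is shown above. For large n, the divide-and-conquer algorithm (sort by x, recurse on halves, check the dividing strip) achieves O(n log n).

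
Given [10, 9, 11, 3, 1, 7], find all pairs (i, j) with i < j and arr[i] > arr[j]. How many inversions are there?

Finding inversions in [10, 9, 11, 3, 1, 7]:

(0, 1): arr[0]=10 > arr[1]=9
(0, 3): arr[0]=10 > arr[3]=3
(0, 4): arr[0]=10 > arr[4]=1
(0, 5): arr[0]=10 > arr[5]=7
(1, 3): arr[1]=9 > arr[3]=3
(1, 4): arr[1]=9 > arr[4]=1
(1, 5): arr[1]=9 > arr[5]=7
(2, 3): arr[2]=11 > arr[3]=3
(2, 4): arr[2]=11 > arr[4]=1
(2, 5): arr[2]=11 > arr[5]=7
(3, 4): arr[3]=3 > arr[4]=1

Total inversions: 11

The array has 11 inversion(s): (0,1), (0,3), (0,4), (0,5), (1,3), (1,4), (1,5), (2,3), (2,4), (2,5), (3,4). Each pair (i,j) satisfies i < j and arr[i] > arr[j].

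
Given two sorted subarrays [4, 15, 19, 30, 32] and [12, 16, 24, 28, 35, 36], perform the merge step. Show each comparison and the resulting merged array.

Merging process:

Compare 4 vs 12: take 4 from left. Merged: [4]
Compare 15 vs 12: take 12 from right. Merged: [4, 12]
Compare 15 vs 16: take 15 from left. Merged: [4, 12, 15]
Compare 19 vs 16: take 16 from right. Merged: [4, 12, 15, 16]
Compare 19 vs 24: take 19 from left. Merged: [4, 12, 15, 16, 19]
Compare 30 vs 24: take 24 from right. Merged: [4, 12, 15, 16, 19, 24]
Compare 30 vs 28: take 28 from right. Merged: [4, 12, 15, 16, 19, 24, 28]
Compare 30 vs 35: take 30 from left. Merged: [4, 12, 15, 16, 19, 24, 28, 30]
Compare 32 vs 35: take 32 from left. Merged: [4, 12, 15, 16, 19, 24, 28, 30, 32]
Append remaining from right: [35, 36]. Merged: [4, 12, 15, 16, 19, 24, 28, 30, 32, 35, 36]

Final merged array: [4, 12, 15, 16, 19, 24, 28, 30, 32, 35, 36]
Total comparisons: 9

The merged array is [4, 12, 15, 16, 19, 24, 28, 30, 32, 35, 36], requiring 9 comparisons. The merge step runs in O(n) time where n is the total number of elements.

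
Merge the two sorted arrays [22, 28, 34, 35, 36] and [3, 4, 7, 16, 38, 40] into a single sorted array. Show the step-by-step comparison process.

Merging process:

Compare 22 vs 3: take 3 from right. Merged: [3]
Compare 22 vs 4: take 4 from right. Merged: [3, 4]
Compare 22 vs 7: take 7 from right. Merged: [3, 4, 7]
Compare 22 vs 16: take 16 from right. Merged: [3, 4, 7, 16]
Compare 22 vs 38: take 22 from left. Merged: [3, 4, 7, 16, 22]
Compare 28 vs 38: take 28 from left. Merged: [3, 4, 7, 16, 22, 28]
Compare 34 vs 38: take 34 from left. Merged: [3, 4, 7, 16, 22, 28, 34]
Compare 35 vs 38: take 35 from left. Merged: [3, 4, 7, 16, 22, 28, 34, 35]
Compare 36 vs 38: take 36 from left. Merged: [3, 4, 7, 16, 22, 28, 34, 35, 36]
Append remaining from right: [38, 40]. Merged: [3, 4, 7, 16, 22, 28, 34, 35, 36, 38, 40]

Final merged array: [3, 4, 7, 16, 22, 28, 34, 35, 36, 38, 40]
Total comparisons: 9

The merged array is [3, 4, 7, 16, 22, 28, 34, 35, 36, 38, 40], requiring 9 comparisons. The merge step runs in O(n) time where n is the total number of elements.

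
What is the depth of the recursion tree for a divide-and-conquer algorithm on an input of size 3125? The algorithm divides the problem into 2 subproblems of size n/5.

For divide and conquer with division factor 5:

Problem sizes at each level:
Level 0: 3125
Level 1: 625
Level 2: 125
Level 3: 25
Level 4: 5
Level 5: 1

The root is level 0 and the size-1 base case is level 5 (the tree spans levels 0 through 5, i.e. 6 levels counting the root), so the depth is the number of divisions: log_5(3125) = 5

The recursion tree depth is log_5(3125) = 5. At each level, the problem size is divided by 5, so it takes 5 divisions to reduce to a base case of size 1. The algorithm makes 2 recursive calls at each level.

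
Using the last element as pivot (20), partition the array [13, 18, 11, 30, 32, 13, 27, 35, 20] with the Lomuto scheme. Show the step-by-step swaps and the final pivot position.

Lomuto partition with pivot = 20:

Initial array: [13, 18, 11, 30, 32, 13, 27, 35, 20]

arr[0]=13 <= 20: swap with position 0, array becomes [13, 18, 11, 30, 32, 13, 27, 35, 20]
arr[1]=18 <= 20: swap with position 1, array becomes [13, 18, 11, 30, 32, 13, 27, 35, 20]
arr[2]=11 <= 20: swap with position 2, array becomes [13, 18, 11, 30, 32, 13, 27, 35, 20]
arr[3]=30 > 20: no swap
arr[4]=32 > 20: no swap
arr[5]=13 <= 20: swap with position 3, array becomes [13, 18, 11, 13, 32, 30, 27, 35, 20]
arr[6]=27 > 20: no swap
arr[7]=35 > 20: no swap

Place pivot at position 4: [13, 18, 11, 13, 20, 30, 27, 35, 32]
Pivot position: 4

After partitioning with pivot 20, the array becomes [13, 18, 11, 13, 20, 30, 27, 35, 32]. The pivot is placed at index 4. All elements to the left of the pivot are <= 20, and all elements to the right are > 20.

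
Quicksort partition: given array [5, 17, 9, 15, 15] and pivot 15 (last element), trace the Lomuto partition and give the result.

Lomuto partition with pivot = 15:

Initial array: [5, 17, 9, 15, 15]

arr[0]=5 <= 15: swap with position 0, array becomes [5, 17, 9, 15, 15]
arr[1]=17 > 15: no swap
arr[2]=9 <= 15: swap with position 1, array becomes [5, 9, 17, 15, 15]
arr[3]=15 <= 15: swap with position 2, array becomes [5, 9, 15, 17, 15]

Place pivot at position 3: [5, 9, 15, 15, 17]
Pivot position: 3

After partitioning with pivot 15, the array becomes [5, 9, 15, 15, 17]. The pivot is placed at index 3. All elements to the left of the pivot are <= 15, and all elements to the right are > 15.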